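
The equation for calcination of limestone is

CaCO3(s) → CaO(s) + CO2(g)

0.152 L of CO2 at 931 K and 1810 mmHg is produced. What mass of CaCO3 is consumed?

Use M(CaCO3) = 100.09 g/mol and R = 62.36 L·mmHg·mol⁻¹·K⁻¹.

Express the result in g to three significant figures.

0.474 g

n(CO2) = PV/RT = (1810 × 0.152) / (62.36 × 931) = 0.004739 mol
n(CaCO3) = (1/1) × 0.004739 = 0.004739 mol
m(CaCO3) = 0.004739 × 100.09 = 0.4743 g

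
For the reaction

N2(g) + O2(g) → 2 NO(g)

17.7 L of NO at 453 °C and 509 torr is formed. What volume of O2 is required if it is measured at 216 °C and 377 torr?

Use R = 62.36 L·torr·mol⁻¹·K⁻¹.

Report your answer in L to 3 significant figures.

8.05 L

n(NO) = PV/RT = (509 × 17.7) / (62.36 × 726.15) = 0.1990 mol
n(O2) = (1/2) × 0.1990 = 0.09950 mol
V = nRT/P = 0.09950 × 62.36 × 489.15 / 377 = 8.051 L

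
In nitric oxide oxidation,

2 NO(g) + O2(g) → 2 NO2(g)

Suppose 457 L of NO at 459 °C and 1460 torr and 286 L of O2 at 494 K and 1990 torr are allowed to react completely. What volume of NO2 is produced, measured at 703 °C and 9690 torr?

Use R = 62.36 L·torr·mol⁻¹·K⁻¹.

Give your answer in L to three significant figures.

91.8 L

n(NO) = PV/RT = (1460 × 457) / (62.36 × 732.15) = 14.61 mol
n(O2) = PV/RT = (1990 × 286) / (62.36 × 494) = 18.48 mol
For 14.61 mol NO, stoichiometry requires (1/2) × 14.61 = 7.305 mol O2; 18.48 mol is available, so NO is limiting.
n(NO2) = (2/2) × 14.61 = 14.61 mol
V(NO2) = nRT/P = 14.61 × 62.36 × 976.15 / 9690 = 91.78 L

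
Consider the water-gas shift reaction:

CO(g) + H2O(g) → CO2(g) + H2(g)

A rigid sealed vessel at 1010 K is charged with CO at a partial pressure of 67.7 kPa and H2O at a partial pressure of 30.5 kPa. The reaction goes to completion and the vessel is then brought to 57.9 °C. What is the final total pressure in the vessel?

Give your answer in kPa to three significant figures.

At constant V, partial pressures at 1010 K are proportional to moles, so apply stoichiometry directly to pressures.
P(H2O) required for 67.7 kPa of CO = (1/1) × 67.7 = 67.70 kPa; available 30.5 kPa, so H2O is limiting.
P(CO) remaining = 67.7 − (1/1) × 30.5 = 37.20 kPa
P(gaseous products) = (1+1)/1 × 30.5 = 61.00 kPa
P_total at 1010 K = 37.20 + 61.00 = 98.20 kPa
Scaling to 57.9 °C: P = 98.20 × 331.05/1010 = 32.19 kPa

32.2 kPa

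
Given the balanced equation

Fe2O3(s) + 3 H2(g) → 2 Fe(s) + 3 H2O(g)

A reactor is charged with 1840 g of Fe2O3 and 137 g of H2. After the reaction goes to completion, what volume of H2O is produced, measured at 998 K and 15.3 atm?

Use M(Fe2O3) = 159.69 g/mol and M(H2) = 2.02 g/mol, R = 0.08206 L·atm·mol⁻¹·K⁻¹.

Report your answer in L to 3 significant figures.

n(Fe2O3) = 1840 / 159.69 = 11.52 mol
n(H2) = 137 / 2.02 = 67.82 mol
For 11.52 mol Fe2O3, stoichiometry requires (3/1) × 11.52 = 34.56 mol H2; 67.82 mol is available, so Fe2O3 is limiting.
n(H2O) = (3/1) × 11.52 = 34.56 mol
V(H2O) = nRT/P = 34.56 × 0.08206 × 998 / 15.3 = 185.0 L

185 L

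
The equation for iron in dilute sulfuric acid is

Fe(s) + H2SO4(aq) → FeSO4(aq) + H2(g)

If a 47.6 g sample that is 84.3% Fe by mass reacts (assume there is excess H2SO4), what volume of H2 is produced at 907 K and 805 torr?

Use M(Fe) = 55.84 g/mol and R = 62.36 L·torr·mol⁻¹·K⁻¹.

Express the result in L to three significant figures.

mass of Fe = 47.6 × 84.3/100 = 40.13 g
n(Fe) = 40.13 / 55.84 = 0.7187 mol
n(H2) = (1/1) × 0.7187 = 0.7187 mol
V = nRT/P = 0.7187 × 62.36 × 907 / 805 = 50.50 L

50.5 L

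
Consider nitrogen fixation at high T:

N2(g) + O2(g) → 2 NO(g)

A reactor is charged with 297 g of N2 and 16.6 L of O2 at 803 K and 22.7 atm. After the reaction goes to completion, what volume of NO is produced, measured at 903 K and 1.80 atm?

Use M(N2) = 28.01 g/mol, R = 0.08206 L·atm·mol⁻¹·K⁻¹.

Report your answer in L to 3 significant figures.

471 L

n(N2) = 297 / 28.01 = 10.60 mol
n(O2) = PV/RT = (22.7 × 16.6) / (0.08206 × 803) = 5.719 mol
For 10.60 mol N2, stoichiometry requires (1/1) × 10.60 = 10.60 mol O2; 5.719 mol is available, so O2 is limiting.
n(NO) = (2/1) × 5.719 = 11.44 mol
V(NO) = nRT/P = 11.44 × 0.08206 × 903 / 1.80 = 470.9 L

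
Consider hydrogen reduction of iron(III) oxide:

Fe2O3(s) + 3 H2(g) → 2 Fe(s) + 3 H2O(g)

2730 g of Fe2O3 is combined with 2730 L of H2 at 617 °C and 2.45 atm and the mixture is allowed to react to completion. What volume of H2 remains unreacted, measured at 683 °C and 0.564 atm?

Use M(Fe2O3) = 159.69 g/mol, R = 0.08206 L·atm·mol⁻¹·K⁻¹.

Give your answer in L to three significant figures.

5600 L

n(Fe2O3) = 2730 / 159.69 = 17.10 mol
n(H2) = PV/RT = (2.45 × 2730) / (0.08206 × 890.15) = 91.57 mol
For 17.10 mol Fe2O3, stoichiometry requires (3/1) × 17.10 = 51.30 mol H2; 91.57 mol is available, so Fe2O3 is limiting.
n(H2) consumed = (3/1) × 17.10 = 51.30 mol; remaining = 91.57 − 51.30 = 40.27 mol
V(H2) = nRT/P = 40.27 × 0.08206 × 956.15 / 0.564 = 5602 L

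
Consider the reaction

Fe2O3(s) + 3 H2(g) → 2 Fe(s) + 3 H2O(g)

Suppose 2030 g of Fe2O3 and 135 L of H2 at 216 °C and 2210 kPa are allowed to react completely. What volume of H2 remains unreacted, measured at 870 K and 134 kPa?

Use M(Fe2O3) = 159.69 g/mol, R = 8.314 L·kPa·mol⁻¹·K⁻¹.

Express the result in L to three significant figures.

1900 L

n(Fe2O3) = 2030 / 159.69 = 12.71 mol
n(H2) = PV/RT = (2210 × 135) / (8.314 × 489.15) = 73.36 mol
For 12.71 mol Fe2O3, stoichiometry requires (3/1) × 12.71 = 38.13 mol H2; 73.36 mol is available, so Fe2O3 is limiting.
n(H2) consumed = (3/1) × 12.71 = 38.13 mol; remaining = 73.36 − 38.13 = 35.23 mol
V(H2) = nRT/P = 35.23 × 8.314 × 870 / 134 = 1902 L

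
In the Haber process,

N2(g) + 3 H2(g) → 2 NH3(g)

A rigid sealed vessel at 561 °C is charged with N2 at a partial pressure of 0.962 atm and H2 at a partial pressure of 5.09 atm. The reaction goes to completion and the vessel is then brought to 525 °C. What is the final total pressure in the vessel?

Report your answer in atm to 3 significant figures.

3.95 atm

Because the vessel is rigid and T is held at 561 °C, work the stoichiometry in partial pressures (P_i = n_iRT/V).
P(H2) required for 0.962 atm of N2 = (3/1) × 0.962 = 2.886 atm; available 5.09 atm, so N2 is limiting.
P(H2) remaining = 5.09 − (3/1) × 0.962 = 2.204 atm
P(gaseous products) = (2)/1 × 0.962 = 1.924 atm
P_total at 561 °C = 2.204 + 1.924 = 4.128 atm
Scaling to 525 °C: P = 4.128 × 798.15/834.15 = 3.950 atm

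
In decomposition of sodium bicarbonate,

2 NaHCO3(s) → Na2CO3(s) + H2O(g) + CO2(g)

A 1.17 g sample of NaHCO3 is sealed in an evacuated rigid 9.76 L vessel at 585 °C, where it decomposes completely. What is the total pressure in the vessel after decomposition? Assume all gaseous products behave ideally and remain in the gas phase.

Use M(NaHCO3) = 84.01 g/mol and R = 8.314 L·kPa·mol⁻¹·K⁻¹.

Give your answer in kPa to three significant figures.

n(NaHCO3) = 1.17 / 84.01 = 0.01393 mol
n(gas produced) = (2/2) × 0.01393 = 0.01393 mol
P = nRT/V = 0.01393 × 8.314 × 858.15 / 9.76 = 10.18 kPa

10.2 kPa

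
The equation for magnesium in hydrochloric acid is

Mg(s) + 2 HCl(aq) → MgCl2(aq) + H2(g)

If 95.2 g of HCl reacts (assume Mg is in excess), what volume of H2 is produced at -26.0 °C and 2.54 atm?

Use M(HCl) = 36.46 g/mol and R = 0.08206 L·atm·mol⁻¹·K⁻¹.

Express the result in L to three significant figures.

n(HCl) = 95.20 / 36.46 = 2.611 mol
n(H2) = (1/2) × 2.611 = 1.306 mol
V = nRT/P = 1.306 × 0.08206 × 247.15 / 2.54 = 10.43 L

10.4 L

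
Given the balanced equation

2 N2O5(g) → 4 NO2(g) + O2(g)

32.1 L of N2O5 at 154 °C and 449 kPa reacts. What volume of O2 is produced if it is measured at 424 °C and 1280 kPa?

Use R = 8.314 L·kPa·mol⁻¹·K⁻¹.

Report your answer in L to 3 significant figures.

n(N2O5) = PV/RT = (449 × 32.1) / (8.314 × 427.15) = 4.058 mol
n(O2) = (1/2) × 4.058 = 2.029 mol
V = nRT/P = 2.029 × 8.314 × 697.15 / 1280 = 9.188 L

9.19 L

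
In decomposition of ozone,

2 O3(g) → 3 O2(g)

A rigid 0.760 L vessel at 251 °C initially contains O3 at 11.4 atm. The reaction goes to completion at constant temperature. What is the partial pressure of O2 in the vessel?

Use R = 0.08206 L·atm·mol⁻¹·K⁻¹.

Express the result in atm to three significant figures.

17.1 atm

n(O3)₀ = PV/RT = (11.4 × 0.760) / (0.08206 × 524.15) = 0.2014 mol
n(O2) = (3/2) × 0.2014 = 0.3021 mol
P(O2) = nRT/V = 0.3021 × 0.08206 × 524.15 / 0.760 = 17.10 atm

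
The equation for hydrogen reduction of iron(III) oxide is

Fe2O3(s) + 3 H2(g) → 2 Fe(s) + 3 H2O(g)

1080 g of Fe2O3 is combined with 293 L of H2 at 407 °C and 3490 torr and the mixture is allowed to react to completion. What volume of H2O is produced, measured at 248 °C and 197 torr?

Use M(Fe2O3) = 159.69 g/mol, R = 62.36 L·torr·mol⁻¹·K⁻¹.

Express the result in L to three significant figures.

n(Fe2O3) = 1080 / 159.69 = 6.763 mol
n(H2) = PV/RT = (3490 × 293) / (62.36 × 680.15) = 24.11 mol
For 6.763 mol Fe2O3, stoichiometry requires (3/1) × 6.763 = 20.29 mol H2; 24.11 mol is available, so Fe2O3 is limiting.
n(H2O) = (3/1) × 6.763 = 20.29 mol
V(H2O) = nRT/P = 20.29 × 62.36 × 521.15 / 197 = 3347 L

3350 L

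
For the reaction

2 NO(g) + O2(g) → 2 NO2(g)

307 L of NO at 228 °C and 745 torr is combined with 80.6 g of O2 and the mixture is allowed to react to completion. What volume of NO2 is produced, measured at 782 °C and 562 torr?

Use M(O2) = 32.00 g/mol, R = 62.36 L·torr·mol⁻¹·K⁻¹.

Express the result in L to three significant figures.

590 L

n(NO) = PV/RT = (745 × 307) / (62.36 × 501.15) = 7.318 mol
n(O2) = 80.6 / 32.00 = 2.519 mol
For 7.318 mol NO, stoichiometry requires (1/2) × 7.318 = 3.659 mol O2; 2.519 mol is available, so O2 is limiting.
n(NO2) = (2/1) × 2.519 = 5.038 mol
V(NO2) = nRT/P = 5.038 × 62.36 × 1055.15 / 562 = 589.9 L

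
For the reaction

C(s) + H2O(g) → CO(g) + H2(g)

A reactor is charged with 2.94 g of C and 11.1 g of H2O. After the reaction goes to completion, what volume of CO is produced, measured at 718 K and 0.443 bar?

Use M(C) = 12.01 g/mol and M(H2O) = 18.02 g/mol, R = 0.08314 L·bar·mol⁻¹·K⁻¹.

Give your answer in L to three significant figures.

n(C) = 2.94 / 12.01 = 0.2448 mol
n(H2O) = 11.1 / 18.02 = 0.6160 mol
For 0.2448 mol C, stoichiometry requires (1/1) × 0.2448 = 0.2448 mol H2O; 0.6160 mol is available, so C is limiting.
n(CO) = (1/1) × 0.2448 = 0.2448 mol
V(CO) = nRT/P = 0.2448 × 0.08314 × 718 / 0.443 = 32.99 L

33.0 L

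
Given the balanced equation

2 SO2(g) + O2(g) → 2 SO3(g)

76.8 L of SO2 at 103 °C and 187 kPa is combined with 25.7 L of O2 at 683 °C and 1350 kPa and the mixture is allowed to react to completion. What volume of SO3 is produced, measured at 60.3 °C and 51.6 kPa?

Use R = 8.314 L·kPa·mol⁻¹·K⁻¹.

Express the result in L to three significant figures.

n(SO2) = PV/RT = (187 × 76.8) / (8.314 × 376.15) = 4.592 mol
n(O2) = PV/RT = (1350 × 25.7) / (8.314 × 956.15) = 4.364 mol
For 4.592 mol SO2, stoichiometry requires (1/2) × 4.592 = 2.296 mol O2; 4.364 mol is available, so SO2 is limiting.
n(SO3) = (2/2) × 4.592 = 4.592 mol
V(SO3) = nRT/P = 4.592 × 8.314 × 333.45 / 51.6 = 246.7 L

247 L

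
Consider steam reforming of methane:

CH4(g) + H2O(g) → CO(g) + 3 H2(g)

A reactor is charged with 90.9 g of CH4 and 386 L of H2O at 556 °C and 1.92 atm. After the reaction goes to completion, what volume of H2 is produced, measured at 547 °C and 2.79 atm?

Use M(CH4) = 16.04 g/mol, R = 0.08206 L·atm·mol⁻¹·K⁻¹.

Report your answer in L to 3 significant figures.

410 L

n(CH4) = 90.9 / 16.04 = 5.667 mol
n(H2O) = PV/RT = (1.92 × 386) / (0.08206 × 829.15) = 10.89 mol
For 5.667 mol CH4, stoichiometry requires (1/1) × 5.667 = 5.667 mol H2O; 10.89 mol is available, so CH4 is limiting.
n(H2) = (3/1) × 5.667 = 17.00 mol
V(H2) = nRT/P = 17.00 × 0.08206 × 820.15 / 2.79 = 410.1 L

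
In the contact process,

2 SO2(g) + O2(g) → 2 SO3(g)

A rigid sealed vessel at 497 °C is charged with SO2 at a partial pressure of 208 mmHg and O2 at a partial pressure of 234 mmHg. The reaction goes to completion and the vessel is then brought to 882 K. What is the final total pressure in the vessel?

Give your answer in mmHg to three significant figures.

387 mmHg

At constant V, partial pressures at 497 °C are proportional to moles, so apply stoichiometry directly to pressures.
P(O2) required for 208 mmHg of SO2 = (1/2) × 208 = 104.0 mmHg; available 234 mmHg, so SO2 is limiting.
P(O2) remaining = 234 − (1/2) × 208 = 130.0 mmHg
P(gaseous products) = (2)/2 × 208 = 208.0 mmHg
P_total at 497 °C = 130.0 + 208.0 = 338.0 mmHg
Scaling to 882 K: P = 338.0 × 882/770.15 = 387.1 mmHg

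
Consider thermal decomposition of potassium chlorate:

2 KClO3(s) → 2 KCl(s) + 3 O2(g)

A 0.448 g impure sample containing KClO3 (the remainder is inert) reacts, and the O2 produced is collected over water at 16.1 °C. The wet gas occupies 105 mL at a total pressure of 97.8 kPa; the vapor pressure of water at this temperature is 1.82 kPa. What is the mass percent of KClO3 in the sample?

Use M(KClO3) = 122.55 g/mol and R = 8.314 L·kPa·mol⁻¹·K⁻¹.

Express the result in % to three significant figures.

76.4 %

P(O2) = 97.8 − 1.82 = 95.98 kPa
n(O2) = PV/RT = (95.98 × 0.1050) / (8.314 × 289.25) = 0.004191 mol
n(KClO3) = (2/3) × 0.004191 = 0.002794 mol
m(KClO3) = 0.002794 × 122.55 = 0.3424 g
%KClO3 = 0.3424 / 0.448 × 100 = 76.43%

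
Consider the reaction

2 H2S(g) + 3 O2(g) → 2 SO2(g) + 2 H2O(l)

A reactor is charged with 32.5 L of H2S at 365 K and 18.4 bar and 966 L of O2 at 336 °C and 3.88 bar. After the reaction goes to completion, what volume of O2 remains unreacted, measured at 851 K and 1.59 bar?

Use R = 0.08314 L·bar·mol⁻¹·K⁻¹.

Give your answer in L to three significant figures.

1980 L

n(H2S) = PV/RT = (18.4 × 32.5) / (0.08314 × 365) = 19.71 mol
n(O2) = PV/RT = (3.88 × 966) / (0.08314 × 609.15) = 74.01 mol
For 19.71 mol H2S, stoichiometry requires (3/2) × 19.71 = 29.57 mol O2; 74.01 mol is available, so H2S is limiting.
n(O2) consumed = (3/2) × 19.71 = 29.57 mol; remaining = 74.01 − 29.57 = 44.44 mol
V(O2) = nRT/P = 44.44 × 0.08314 × 851 / 1.59 = 1978 L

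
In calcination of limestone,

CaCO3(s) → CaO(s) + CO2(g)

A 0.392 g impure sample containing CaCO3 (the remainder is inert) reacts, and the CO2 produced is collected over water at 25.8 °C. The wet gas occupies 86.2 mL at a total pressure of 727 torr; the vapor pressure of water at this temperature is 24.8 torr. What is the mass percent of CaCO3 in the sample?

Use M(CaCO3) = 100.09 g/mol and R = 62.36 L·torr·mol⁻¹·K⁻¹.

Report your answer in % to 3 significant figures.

P(CO2) = 727 − 24.8 = 702.2 torr
n(CO2) = PV/RT = (702.2 × 0.08620) / (62.36 × 298.95) = 0.003247 mol
n(CaCO3) = (1/1) × 0.003247 = 0.003247 mol
m(CaCO3) = 0.003247 × 100.09 = 0.3250 g
%CaCO3 = 0.3250 / 0.392 × 100 = 82.91%

82.9 %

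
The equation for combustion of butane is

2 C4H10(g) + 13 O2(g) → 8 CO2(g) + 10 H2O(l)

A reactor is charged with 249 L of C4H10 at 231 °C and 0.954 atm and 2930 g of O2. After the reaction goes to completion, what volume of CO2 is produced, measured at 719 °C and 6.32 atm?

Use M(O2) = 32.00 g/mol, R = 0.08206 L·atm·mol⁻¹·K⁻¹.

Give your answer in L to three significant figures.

296 L

n(C4H10) = PV/RT = (0.954 × 249) / (0.08206 × 504.15) = 5.742 mol
n(O2) = 2930 / 32.00 = 91.56 mol
For 5.742 mol C4H10, stoichiometry requires (13/2) × 5.742 = 37.32 mol O2; 91.56 mol is available, so C4H10 is limiting.
n(CO2) = (8/2) × 5.742 = 22.97 mol
V(CO2) = nRT/P = 22.97 × 0.08206 × 992.15 / 6.32 = 295.9 L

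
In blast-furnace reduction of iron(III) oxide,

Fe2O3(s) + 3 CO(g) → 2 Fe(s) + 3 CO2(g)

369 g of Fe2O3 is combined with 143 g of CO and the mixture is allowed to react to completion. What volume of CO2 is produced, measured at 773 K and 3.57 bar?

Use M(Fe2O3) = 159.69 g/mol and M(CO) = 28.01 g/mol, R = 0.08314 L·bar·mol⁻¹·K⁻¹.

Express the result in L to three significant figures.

91.9 L

n(Fe2O3) = 369 / 159.69 = 2.311 mol
n(CO) = 143 / 28.01 = 5.105 mol
For 2.311 mol Fe2O3, stoichiometry requires (3/1) × 2.311 = 6.933 mol CO; 5.105 mol is available, so CO is limiting.
n(CO2) = (3/3) × 5.105 = 5.105 mol
V(CO2) = nRT/P = 5.105 × 0.08314 × 773 / 3.57 = 91.90 L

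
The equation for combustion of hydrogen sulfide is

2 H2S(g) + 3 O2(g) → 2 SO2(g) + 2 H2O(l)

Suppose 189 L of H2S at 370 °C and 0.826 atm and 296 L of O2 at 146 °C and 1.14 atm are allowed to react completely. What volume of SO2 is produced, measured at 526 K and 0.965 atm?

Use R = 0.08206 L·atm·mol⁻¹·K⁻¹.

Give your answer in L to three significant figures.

n(H2S) = PV/RT = (0.826 × 189) / (0.08206 × 643.15) = 2.958 mol
n(O2) = PV/RT = (1.14 × 296) / (0.08206 × 419.15) = 9.811 mol
For 2.958 mol H2S, stoichiometry requires (3/2) × 2.958 = 4.437 mol O2; 9.811 mol is available, so H2S is limiting.
n(SO2) = (2/2) × 2.958 = 2.958 mol
V(SO2) = nRT/P = 2.958 × 0.08206 × 526 / 0.965 = 132.3 L

132 L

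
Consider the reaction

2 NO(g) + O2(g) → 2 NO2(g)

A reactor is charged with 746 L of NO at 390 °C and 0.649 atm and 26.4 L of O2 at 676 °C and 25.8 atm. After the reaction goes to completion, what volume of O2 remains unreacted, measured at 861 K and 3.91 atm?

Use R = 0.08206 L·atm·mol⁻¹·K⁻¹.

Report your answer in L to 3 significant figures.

77.6 L

n(NO) = PV/RT = (0.649 × 746) / (0.08206 × 663.15) = 8.897 mol
n(O2) = PV/RT = (25.8 × 26.4) / (0.08206 × 949.15) = 8.745 mol
For 8.897 mol NO, stoichiometry requires (1/2) × 8.897 = 4.449 mol O2; 8.745 mol is available, so NO is limiting.
n(O2) consumed = (1/2) × 8.897 = 4.449 mol; remaining = 8.745 − 4.449 = 4.296 mol
V(O2) = nRT/P = 4.296 × 0.08206 × 861 / 3.91 = 77.63 L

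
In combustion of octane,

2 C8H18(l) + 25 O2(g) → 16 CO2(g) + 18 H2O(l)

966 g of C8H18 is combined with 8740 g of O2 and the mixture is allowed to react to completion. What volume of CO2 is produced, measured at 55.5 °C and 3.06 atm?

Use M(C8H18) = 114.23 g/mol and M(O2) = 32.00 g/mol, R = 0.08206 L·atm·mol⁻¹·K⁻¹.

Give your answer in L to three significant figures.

596 L

n(C8H18) = 966 / 114.23 = 8.457 mol
n(O2) = 8740 / 32.00 = 273.1 mol
For 8.457 mol C8H18, stoichiometry requires (25/2) × 8.457 = 105.7 mol O2; 273.1 mol is available, so C8H18 is limiting.
n(CO2) = (16/2) × 8.457 = 67.66 mol
V(CO2) = nRT/P = 67.66 × 0.08206 × 328.65 / 3.06 = 596.3 L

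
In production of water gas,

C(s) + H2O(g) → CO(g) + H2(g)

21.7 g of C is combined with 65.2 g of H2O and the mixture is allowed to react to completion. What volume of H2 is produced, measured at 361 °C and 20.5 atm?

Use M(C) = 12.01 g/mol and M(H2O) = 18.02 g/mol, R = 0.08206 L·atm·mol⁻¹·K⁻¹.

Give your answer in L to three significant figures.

4.59 L

n(C) = 21.7 / 12.01 = 1.807 mol
n(H2O) = 65.2 / 18.02 = 3.618 mol
For 1.807 mol C, stoichiometry requires (1/1) × 1.807 = 1.807 mol H2O; 3.618 mol is available, so C is limiting.
n(H2) = (1/1) × 1.807 = 1.807 mol
V(H2) = nRT/P = 1.807 × 0.08206 × 634.15 / 20.5 = 4.587 L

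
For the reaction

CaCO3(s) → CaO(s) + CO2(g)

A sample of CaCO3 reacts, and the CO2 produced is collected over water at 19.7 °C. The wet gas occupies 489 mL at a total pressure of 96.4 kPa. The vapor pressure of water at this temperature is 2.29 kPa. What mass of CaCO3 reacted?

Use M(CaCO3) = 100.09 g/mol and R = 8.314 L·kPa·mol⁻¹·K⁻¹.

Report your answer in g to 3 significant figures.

1.89 g

P(CO2) = 96.4 − 2.29 = 94.11 kPa
n(CO2) = PV/RT = (94.11 × 0.4890) / (8.314 × 292.85) = 0.01890 mol
n(CaCO3) = (1/1) × 0.01890 = 0.01890 mol
m(CaCO3) = 0.01890 × 100.09 = 1.892 g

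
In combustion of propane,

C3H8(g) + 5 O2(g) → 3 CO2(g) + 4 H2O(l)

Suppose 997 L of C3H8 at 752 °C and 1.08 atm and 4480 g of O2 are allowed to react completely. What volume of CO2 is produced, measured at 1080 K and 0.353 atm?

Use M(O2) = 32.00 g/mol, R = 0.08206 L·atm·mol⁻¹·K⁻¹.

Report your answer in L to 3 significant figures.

9640 L

n(C3H8) = PV/RT = (1.08 × 997) / (0.08206 × 1025.15) = 12.80 mol
n(O2) = 4480 / 32.00 = 140.0 mol
For 12.80 mol C3H8, stoichiometry requires (5/1) × 12.80 = 64.00 mol O2; 140.0 mol is available, so C3H8 is limiting.
n(CO2) = (3/1) × 12.80 = 38.40 mol
V(CO2) = nRT/P = 38.40 × 0.08206 × 1080 / 0.353 = 9641 L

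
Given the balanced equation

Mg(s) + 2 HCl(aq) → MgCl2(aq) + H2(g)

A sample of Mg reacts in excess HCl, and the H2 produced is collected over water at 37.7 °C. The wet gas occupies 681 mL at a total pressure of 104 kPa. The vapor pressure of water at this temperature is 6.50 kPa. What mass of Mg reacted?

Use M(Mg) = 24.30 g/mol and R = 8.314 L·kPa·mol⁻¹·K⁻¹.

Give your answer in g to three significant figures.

P(H2) = 104 − 6.50 = 97.50 kPa
n(H2) = PV/RT = (97.50 × 0.6810) / (8.314 × 310.85) = 0.02569 mol
n(Mg) = (1/1) × 0.02569 = 0.02569 mol
m(Mg) = 0.02569 × 24.30 = 0.6243 g

0.624 g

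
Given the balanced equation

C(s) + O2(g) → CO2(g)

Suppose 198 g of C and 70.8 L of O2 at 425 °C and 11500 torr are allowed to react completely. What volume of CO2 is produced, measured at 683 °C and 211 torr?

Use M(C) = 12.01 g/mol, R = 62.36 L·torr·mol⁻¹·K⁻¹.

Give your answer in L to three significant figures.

4660 L

n(C) = 198 / 12.01 = 16.49 mol
n(O2) = PV/RT = (11500 × 70.8) / (62.36 × 698.15) = 18.70 mol
For 16.49 mol C, stoichiometry requires (1/1) × 16.49 = 16.49 mol O2; 18.70 mol is available, so C is limiting.
n(CO2) = (1/1) × 16.49 = 16.49 mol
V(CO2) = nRT/P = 16.49 × 62.36 × 956.15 / 211 = 4660 L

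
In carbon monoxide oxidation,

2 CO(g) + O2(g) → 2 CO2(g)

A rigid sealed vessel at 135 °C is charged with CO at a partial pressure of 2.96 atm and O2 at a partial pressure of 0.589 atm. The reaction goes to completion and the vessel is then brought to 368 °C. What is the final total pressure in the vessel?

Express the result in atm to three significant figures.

Because the vessel is rigid and T is held at 135 °C, work the stoichiometry in partial pressures (P_i = n_iRT/V).
P(O2) required for 2.96 atm of CO = (1/2) × 2.96 = 1.480 atm; available 0.589 atm, so O2 is limiting.
P(CO) remaining = 2.96 − (2/1) × 0.589 = 1.782 atm
P(gaseous products) = (2)/1 × 0.589 = 1.178 atm
P_total at 135 °C = 1.782 + 1.178 = 2.960 atm
Scaling to 368 °C: P = 2.960 × 641.15/408.15 = 4.650 atm

4.65 atm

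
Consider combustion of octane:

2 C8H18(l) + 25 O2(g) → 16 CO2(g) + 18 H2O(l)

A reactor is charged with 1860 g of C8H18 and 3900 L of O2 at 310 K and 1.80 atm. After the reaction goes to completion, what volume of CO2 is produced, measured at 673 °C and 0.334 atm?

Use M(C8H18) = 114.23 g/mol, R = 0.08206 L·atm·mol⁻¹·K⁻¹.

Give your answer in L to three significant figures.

n(C8H18) = 1860 / 114.23 = 16.28 mol
n(O2) = PV/RT = (1.80 × 3900) / (0.08206 × 310) = 276.0 mol
For 16.28 mol C8H18, stoichiometry requires (25/2) × 16.28 = 203.5 mol O2; 276.0 mol is available, so C8H18 is limiting.
n(CO2) = (16/2) × 16.28 = 130.2 mol
V(CO2) = nRT/P = 130.2 × 0.08206 × 946.15 / 0.334 = 30270 L

30300 L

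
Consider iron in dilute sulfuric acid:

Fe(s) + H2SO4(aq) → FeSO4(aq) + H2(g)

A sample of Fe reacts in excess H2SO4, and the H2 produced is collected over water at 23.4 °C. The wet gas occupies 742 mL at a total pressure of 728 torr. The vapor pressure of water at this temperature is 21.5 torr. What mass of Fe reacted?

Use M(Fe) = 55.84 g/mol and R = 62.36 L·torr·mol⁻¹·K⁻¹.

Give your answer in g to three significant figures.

1.58 g

P(H2) = 728 − 21.5 = 706.5 torr
n(H2) = PV/RT = (706.5 × 0.7420) / (62.36 × 296.55) = 0.02835 mol
n(Fe) = (1/1) × 0.02835 = 0.02835 mol
m(Fe) = 0.02835 × 55.84 = 1.583 g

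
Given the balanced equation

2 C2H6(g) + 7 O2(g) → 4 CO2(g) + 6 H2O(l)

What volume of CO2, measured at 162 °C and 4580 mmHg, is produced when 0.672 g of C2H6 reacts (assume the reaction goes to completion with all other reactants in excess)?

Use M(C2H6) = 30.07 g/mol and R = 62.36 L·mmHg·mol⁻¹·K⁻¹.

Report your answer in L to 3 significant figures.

n(C2H6) = 0.6720 / 30.07 = 0.02235 mol
n(CO2) = (4/2) × 0.02235 = 0.04470 mol
V = nRT/P = 0.04470 × 62.36 × 435.15 / 4580 = 0.2648 L

0.265 L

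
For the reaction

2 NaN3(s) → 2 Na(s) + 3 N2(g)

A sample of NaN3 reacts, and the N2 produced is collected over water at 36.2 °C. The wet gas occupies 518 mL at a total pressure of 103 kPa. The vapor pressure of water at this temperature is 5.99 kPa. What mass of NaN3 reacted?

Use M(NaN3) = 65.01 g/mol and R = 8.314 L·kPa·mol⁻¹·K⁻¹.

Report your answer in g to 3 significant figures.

0.847 g

P(N2) = 103 − 5.99 = 97.01 kPa
n(N2) = PV/RT = (97.01 × 0.5180) / (8.314 × 309.35) = 0.01954 mol
n(NaN3) = (2/3) × 0.01954 = 0.01303 mol
m(NaN3) = 0.01303 × 65.01 = 0.8471 g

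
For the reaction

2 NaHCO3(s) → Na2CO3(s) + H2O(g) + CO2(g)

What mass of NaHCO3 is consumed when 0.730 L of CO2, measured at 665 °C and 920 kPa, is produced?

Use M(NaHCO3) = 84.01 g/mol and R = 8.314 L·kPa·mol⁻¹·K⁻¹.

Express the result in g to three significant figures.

14.5 g

n(CO2) = PV/RT = (920 × 0.730) / (8.314 × 938.15) = 0.08611 mol
n(NaHCO3) = (2/1) × 0.08611 = 0.1722 mol
m(NaHCO3) = 0.1722 × 84.01 = 14.47 g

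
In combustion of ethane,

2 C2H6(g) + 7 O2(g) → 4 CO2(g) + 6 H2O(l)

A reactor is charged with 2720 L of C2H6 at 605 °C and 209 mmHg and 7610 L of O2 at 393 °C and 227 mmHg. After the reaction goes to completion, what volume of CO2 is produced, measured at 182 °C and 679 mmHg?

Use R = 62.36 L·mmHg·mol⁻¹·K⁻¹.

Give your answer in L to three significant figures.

868 L

n(C2H6) = PV/RT = (209 × 2720) / (62.36 × 878.15) = 10.38 mol
n(O2) = PV/RT = (227 × 7610) / (62.36 × 666.15) = 41.58 mol
For 10.38 mol C2H6, stoichiometry requires (7/2) × 10.38 = 36.33 mol O2; 41.58 mol is available, so C2H6 is limiting.
n(CO2) = (4/2) × 10.38 = 20.76 mol
V(CO2) = nRT/P = 20.76 × 62.36 × 455.15 / 679 = 867.8 L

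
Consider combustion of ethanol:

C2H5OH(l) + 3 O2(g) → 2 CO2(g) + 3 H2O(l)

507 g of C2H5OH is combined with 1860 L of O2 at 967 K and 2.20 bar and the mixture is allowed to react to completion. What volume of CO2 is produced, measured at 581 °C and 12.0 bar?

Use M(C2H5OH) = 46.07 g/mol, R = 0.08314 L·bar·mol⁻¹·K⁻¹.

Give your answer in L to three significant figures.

n(C2H5OH) = 507 / 46.07 = 11.00 mol
n(O2) = PV/RT = (2.20 × 1860) / (0.08314 × 967) = 50.90 mol
For 11.00 mol C2H5OH, stoichiometry requires (3/1) × 11.00 = 33.00 mol O2; 50.90 mol is available, so C2H5OH is limiting.
n(CO2) = (2/1) × 11.00 = 22.00 mol
V(CO2) = nRT/P = 22.00 × 0.08314 × 854.15 / 12.0 = 130.2 L

130 L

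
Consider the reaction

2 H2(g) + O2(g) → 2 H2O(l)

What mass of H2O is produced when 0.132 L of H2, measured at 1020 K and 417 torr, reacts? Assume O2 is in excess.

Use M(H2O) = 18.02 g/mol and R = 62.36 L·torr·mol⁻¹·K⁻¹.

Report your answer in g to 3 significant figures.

0.0156 g

n(H2) = PV/RT = (417 × 0.132) / (62.36 × 1020) = 0.0008654 mol
n(H2O) = (2/2) × 0.0008654 = 0.0008654 mol
m(H2O) = 0.0008654 × 18.02 = 0.01559 g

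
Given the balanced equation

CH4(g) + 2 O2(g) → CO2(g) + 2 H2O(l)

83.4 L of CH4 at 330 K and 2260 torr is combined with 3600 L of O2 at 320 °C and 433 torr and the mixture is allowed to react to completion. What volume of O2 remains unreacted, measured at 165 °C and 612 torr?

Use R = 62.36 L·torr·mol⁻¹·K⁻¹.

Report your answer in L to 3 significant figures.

1060 L

n(CH4) = PV/RT = (2260 × 83.4) / (62.36 × 330) = 9.159 mol
n(O2) = PV/RT = (433 × 3600) / (62.36 × 593.15) = 42.14 mol
For 9.159 mol CH4, stoichiometry requires (2/1) × 9.159 = 18.32 mol O2; 42.14 mol is available, so CH4 is limiting.
n(O2) consumed = (2/1) × 9.159 = 18.32 mol; remaining = 42.14 − 18.32 = 23.82 mol
V(O2) = nRT/P = 23.82 × 62.36 × 438.15 / 612 = 1063 L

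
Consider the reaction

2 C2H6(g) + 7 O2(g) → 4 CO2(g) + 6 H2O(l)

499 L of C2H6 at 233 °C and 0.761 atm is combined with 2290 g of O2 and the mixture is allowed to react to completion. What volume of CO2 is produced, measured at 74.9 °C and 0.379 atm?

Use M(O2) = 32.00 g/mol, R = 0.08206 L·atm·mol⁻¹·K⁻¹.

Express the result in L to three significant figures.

n(C2H6) = PV/RT = (0.761 × 499) / (0.08206 × 506.15) = 9.143 mol
n(O2) = 2290 / 32.00 = 71.56 mol
For 9.143 mol C2H6, stoichiometry requires (7/2) × 9.143 = 32.00 mol O2; 71.56 mol is available, so C2H6 is limiting.
n(CO2) = (4/2) × 9.143 = 18.29 mol
V(CO2) = nRT/P = 18.29 × 0.08206 × 348.05 / 0.379 = 1378 L

1380 L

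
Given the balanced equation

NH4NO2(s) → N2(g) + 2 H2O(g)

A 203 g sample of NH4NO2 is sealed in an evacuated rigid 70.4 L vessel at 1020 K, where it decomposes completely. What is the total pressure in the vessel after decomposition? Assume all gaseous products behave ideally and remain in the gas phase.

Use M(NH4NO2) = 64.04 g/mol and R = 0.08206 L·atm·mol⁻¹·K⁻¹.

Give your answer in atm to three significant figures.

11.3 atm

n(NH4NO2) = 203 / 64.04 = 3.170 mol
n(gas produced) = (3/1) × 3.170 = 9.510 mol
P = nRT/V = 9.510 × 0.08206 × 1020 / 70.4 = 11.31 atm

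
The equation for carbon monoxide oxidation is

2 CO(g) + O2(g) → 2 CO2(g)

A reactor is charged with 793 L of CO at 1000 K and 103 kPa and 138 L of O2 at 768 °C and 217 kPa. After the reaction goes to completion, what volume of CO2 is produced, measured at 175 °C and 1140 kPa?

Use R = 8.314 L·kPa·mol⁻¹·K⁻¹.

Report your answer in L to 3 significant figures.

22.6 L

n(CO) = PV/RT = (103 × 793) / (8.314 × 1000) = 9.824 mol
n(O2) = PV/RT = (217 × 138) / (8.314 × 1041.15) = 3.460 mol
For 9.824 mol CO, stoichiometry requires (1/2) × 9.824 = 4.912 mol O2; 3.460 mol is available, so O2 is limiting.
n(CO2) = (2/1) × 3.460 = 6.920 mol
V(CO2) = nRT/P = 6.920 × 8.314 × 448.15 / 1140 = 22.62 L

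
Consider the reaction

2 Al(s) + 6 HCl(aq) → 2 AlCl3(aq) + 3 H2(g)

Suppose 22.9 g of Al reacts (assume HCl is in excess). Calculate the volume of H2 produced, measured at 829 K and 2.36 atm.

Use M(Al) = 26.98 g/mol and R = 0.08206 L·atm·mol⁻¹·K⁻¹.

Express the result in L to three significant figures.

n(Al) = 22.90 / 26.98 = 0.8488 mol
n(H2) = (3/2) × 0.8488 = 1.273 mol
V = nRT/P = 1.273 × 0.08206 × 829 / 2.36 = 36.69 L

36.7 L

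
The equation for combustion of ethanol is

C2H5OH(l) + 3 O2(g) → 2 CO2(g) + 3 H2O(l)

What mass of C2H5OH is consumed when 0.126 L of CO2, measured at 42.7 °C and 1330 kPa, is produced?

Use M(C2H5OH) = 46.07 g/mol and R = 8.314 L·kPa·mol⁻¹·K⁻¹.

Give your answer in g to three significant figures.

n(CO2) = PV/RT = (1330 × 0.126) / (8.314 × 315.85) = 0.06382 mol
n(C2H5OH) = (1/2) × 0.06382 = 0.03191 mol
m(C2H5OH) = 0.03191 × 46.07 = 1.470 g

1.47 g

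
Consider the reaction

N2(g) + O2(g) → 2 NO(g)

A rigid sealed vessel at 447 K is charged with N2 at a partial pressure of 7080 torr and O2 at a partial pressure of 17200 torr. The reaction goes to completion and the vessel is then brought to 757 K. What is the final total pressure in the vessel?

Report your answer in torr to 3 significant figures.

At constant V, partial pressures at 447 K are proportional to moles, so apply stoichiometry directly to pressures.
P(O2) required for 7080 torr of N2 = (1/1) × 7080 = 7080 torr; available 17200 torr, so N2 is limiting.
P(O2) remaining = 17200 − (1/1) × 7080 = 10120 torr
P(gaseous products) = (2)/1 × 7080 = 14160 torr
P_total at 447 K = 10120 + 14160 = 24280 torr
Scaling to 757 K: P = 24280 × 757/447 = 41120 torr

41100 torr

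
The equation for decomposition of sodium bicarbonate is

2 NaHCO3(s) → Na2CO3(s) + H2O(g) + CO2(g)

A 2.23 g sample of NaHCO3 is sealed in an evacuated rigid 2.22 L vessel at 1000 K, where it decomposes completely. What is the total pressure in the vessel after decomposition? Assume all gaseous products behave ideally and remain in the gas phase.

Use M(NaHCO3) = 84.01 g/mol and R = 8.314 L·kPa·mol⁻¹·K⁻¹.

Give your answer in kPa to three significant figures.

n(NaHCO3) = 2.23 / 84.01 = 0.02654 mol
n(gas produced) = (2/2) × 0.02654 = 0.02654 mol
P = nRT/V = 0.02654 × 8.314 × 1000 / 2.22 = 99.39 kPa

99.4 kPa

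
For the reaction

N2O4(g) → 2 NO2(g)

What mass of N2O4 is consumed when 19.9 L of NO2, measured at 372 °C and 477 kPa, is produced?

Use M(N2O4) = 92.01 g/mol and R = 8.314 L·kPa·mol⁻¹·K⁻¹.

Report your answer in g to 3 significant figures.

81.4 g

n(NO2) = PV/RT = (477 × 19.9) / (8.314 × 645.15) = 1.770 mol
n(N2O4) = (1/2) × 1.770 = 0.8850 mol
m(N2O4) = 0.8850 × 92.01 = 81.43 g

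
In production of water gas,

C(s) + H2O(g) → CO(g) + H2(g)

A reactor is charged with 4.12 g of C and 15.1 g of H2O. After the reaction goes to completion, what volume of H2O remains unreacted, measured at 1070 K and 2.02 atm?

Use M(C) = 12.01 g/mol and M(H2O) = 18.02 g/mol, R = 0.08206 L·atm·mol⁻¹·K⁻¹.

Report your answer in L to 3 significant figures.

n(C) = 4.12 / 12.01 = 0.3430 mol
n(H2O) = 15.1 / 18.02 = 0.8380 mol
For 0.3430 mol C, stoichiometry requires (1/1) × 0.3430 = 0.3430 mol H2O; 0.8380 mol is available, so C is limiting.
n(H2O) consumed = (1/1) × 0.3430 = 0.3430 mol; remaining = 0.8380 − 0.3430 = 0.4950 mol
V(H2O) = nRT/P = 0.4950 × 0.08206 × 1070 / 2.02 = 21.52 L

21.5 L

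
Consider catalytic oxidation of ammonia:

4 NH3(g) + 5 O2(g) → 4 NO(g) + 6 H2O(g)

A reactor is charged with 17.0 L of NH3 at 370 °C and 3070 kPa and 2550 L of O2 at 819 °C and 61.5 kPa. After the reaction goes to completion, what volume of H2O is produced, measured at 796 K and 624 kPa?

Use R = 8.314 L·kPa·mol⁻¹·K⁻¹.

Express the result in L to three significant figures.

155 L

n(NH3) = PV/RT = (3070 × 17.0) / (8.314 × 643.15) = 9.760 mol
n(O2) = PV/RT = (61.5 × 2550) / (8.314 × 1092.15) = 17.27 mol
For 9.760 mol NH3, stoichiometry requires (5/4) × 9.760 = 12.20 mol O2; 17.27 mol is available, so NH3 is limiting.
n(H2O) = (6/4) × 9.760 = 14.64 mol
V(H2O) = nRT/P = 14.64 × 8.314 × 796 / 624 = 155.3 L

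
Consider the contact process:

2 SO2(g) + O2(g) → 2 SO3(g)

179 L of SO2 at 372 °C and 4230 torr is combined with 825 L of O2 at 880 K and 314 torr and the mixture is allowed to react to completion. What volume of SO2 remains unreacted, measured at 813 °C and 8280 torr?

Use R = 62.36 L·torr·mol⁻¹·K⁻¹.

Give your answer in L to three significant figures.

n(SO2) = PV/RT = (4230 × 179) / (62.36 × 645.15) = 18.82 mol
n(O2) = PV/RT = (314 × 825) / (62.36 × 880) = 4.721 mol
For 18.82 mol SO2, stoichiometry requires (1/2) × 18.82 = 9.410 mol O2; 4.721 mol is available, so O2 is limiting.
n(SO2) consumed = (2/1) × 4.721 = 9.442 mol; remaining = 18.82 − 9.442 = 9.378 mol
V(SO2) = nRT/P = 9.378 × 62.36 × 1086.15 / 8280 = 76.71 L

76.7 L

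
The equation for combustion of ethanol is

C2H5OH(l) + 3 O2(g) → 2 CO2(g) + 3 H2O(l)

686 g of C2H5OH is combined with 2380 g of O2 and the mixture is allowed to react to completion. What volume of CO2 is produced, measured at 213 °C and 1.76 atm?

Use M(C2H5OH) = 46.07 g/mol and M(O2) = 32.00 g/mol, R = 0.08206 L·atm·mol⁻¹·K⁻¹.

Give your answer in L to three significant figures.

675 L

n(C2H5OH) = 686 / 46.07 = 14.89 mol
n(O2) = 2380 / 32.00 = 74.38 mol
For 14.89 mol C2H5OH, stoichiometry requires (3/1) × 14.89 = 44.67 mol O2; 74.38 mol is available, so C2H5OH is limiting.
n(CO2) = (2/1) × 14.89 = 29.78 mol
V(CO2) = nRT/P = 29.78 × 0.08206 × 486.15 / 1.76 = 675.0 L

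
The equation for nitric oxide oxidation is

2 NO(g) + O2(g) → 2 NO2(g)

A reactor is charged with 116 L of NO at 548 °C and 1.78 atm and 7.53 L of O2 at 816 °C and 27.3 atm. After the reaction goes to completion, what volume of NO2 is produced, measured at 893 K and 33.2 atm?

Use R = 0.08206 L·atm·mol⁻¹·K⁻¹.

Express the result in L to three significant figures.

n(NO) = PV/RT = (1.78 × 116) / (0.08206 × 821.15) = 3.064 mol
n(O2) = PV/RT = (27.3 × 7.53) / (0.08206 × 1089.15) = 2.300 mol
For 3.064 mol NO, stoichiometry requires (1/2) × 3.064 = 1.532 mol O2; 2.300 mol is available, so NO is limiting.
n(NO2) = (2/2) × 3.064 = 3.064 mol
V(NO2) = nRT/P = 3.064 × 0.08206 × 893 / 33.2 = 6.763 L

6.76 L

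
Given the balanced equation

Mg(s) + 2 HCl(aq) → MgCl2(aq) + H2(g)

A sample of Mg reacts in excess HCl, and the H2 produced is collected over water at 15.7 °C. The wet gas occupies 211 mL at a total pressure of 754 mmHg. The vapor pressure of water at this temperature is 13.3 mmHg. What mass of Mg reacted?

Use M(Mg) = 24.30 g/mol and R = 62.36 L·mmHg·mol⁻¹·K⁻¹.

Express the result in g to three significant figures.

P(H2) = 754 − 13.3 = 740.7 mmHg
n(H2) = PV/RT = (740.7 × 0.2110) / (62.36 × 288.85) = 0.008677 mol
n(Mg) = (1/1) × 0.008677 = 0.008677 mol
m(Mg) = 0.008677 × 24.30 = 0.2109 g

0.211 g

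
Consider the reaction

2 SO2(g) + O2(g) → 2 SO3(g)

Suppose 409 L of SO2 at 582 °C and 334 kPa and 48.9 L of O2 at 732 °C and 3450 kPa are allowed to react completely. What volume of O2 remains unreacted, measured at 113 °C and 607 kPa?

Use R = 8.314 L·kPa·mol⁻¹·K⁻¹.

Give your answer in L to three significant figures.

56.0 L

n(SO2) = PV/RT = (334 × 409) / (8.314 × 855.15) = 19.21 mol
n(O2) = PV/RT = (3450 × 48.9) / (8.314 × 1005.15) = 20.19 mol
For 19.21 mol SO2, stoichiometry requires (1/2) × 19.21 = 9.605 mol O2; 20.19 mol is available, so SO2 is limiting.
n(O2) consumed = (1/2) × 19.21 = 9.605 mol; remaining = 20.19 − 9.605 = 10.59 mol
V(O2) = nRT/P = 10.59 × 8.314 × 386.15 / 607 = 56.01 L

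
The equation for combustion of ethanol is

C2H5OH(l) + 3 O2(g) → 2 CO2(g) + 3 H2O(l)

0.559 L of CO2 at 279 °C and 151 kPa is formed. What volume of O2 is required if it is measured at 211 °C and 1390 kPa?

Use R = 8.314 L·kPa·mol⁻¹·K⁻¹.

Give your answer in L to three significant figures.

n(CO2) = PV/RT = (151 × 0.559) / (8.314 × 552.15) = 0.01839 mol
n(O2) = (3/2) × 0.01839 = 0.02758 mol
V = nRT/P = 0.02758 × 8.314 × 484.15 / 1390 = 0.07987 L

0.0799 L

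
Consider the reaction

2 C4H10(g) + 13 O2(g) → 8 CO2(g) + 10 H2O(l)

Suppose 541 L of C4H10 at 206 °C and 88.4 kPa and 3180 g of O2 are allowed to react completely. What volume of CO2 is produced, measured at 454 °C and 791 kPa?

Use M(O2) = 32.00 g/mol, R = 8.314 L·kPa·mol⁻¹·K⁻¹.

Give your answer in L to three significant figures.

367 L

n(C4H10) = PV/RT = (88.4 × 541) / (8.314 × 479.15) = 12.01 mol
n(O2) = 3180 / 32.00 = 99.38 mol
For 12.01 mol C4H10, stoichiometry requires (13/2) × 12.01 = 78.06 mol O2; 99.38 mol is available, so C4H10 is limiting.
n(CO2) = (8/2) × 12.01 = 48.04 mol
V(CO2) = nRT/P = 48.04 × 8.314 × 727.15 / 791 = 367.2 L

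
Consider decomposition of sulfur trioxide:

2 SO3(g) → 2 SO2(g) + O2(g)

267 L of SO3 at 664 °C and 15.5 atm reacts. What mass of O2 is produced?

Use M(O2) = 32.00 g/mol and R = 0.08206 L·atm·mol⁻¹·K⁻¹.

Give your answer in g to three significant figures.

n(SO3) = PV/RT = (15.5 × 267) / (0.08206 × 937.15) = 53.81 mol
n(O2) = (1/2) × 53.81 = 26.91 mol
m(O2) = 26.91 × 32.00 = 861.1 g

861 g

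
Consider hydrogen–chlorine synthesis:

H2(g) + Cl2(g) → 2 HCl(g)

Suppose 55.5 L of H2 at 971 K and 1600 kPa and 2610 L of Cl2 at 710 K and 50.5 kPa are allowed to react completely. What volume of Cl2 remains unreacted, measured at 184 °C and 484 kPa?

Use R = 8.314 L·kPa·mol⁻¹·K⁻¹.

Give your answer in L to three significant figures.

89.0 L

n(H2) = PV/RT = (1600 × 55.5) / (8.314 × 971) = 11.00 mol
n(Cl2) = PV/RT = (50.5 × 2610) / (8.314 × 710) = 22.33 mol
For 11.00 mol H2, stoichiometry requires (1/1) × 11.00 = 11.00 mol Cl2; 22.33 mol is available, so H2 is limiting.
n(Cl2) consumed = (1/1) × 11.00 = 11.00 mol; remaining = 22.33 − 11.00 = 11.33 mol
V(Cl2) = nRT/P = 11.33 × 8.314 × 457.15 / 484 = 88.97 L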